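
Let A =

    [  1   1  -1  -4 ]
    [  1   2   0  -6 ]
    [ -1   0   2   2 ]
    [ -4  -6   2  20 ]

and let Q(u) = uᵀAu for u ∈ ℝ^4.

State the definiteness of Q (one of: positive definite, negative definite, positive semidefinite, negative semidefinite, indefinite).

positive semidefinite

Row-reducing A symmetrically gives the diagonal entries 1, 1, 0, 0.
Counting signs: 2 positive, 2 zero.
Hence Q is positive semidefinite.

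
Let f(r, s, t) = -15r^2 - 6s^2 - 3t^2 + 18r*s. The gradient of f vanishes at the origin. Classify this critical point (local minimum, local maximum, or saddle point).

The Hessian at the origin is H = [[-30, 18, 0], [18, -12, 0], [0, 0, -6]].
Applying the same elementary operations to the rows and columns of H produces a congruent diagonal matrix with entries -30, -6/5, -6.
So there are 3 negative pivots.
H is negative definite, so the origin is a strict local maximum.

local maximum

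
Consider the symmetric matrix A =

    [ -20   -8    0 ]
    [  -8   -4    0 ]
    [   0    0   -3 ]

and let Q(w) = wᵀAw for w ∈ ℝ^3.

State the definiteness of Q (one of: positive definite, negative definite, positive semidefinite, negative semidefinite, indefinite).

negative definite

Row-reducing A symmetrically gives the diagonal entries -20, -4/5, -3.
So there are 3 negative pivots.
Hence Q is negative definite.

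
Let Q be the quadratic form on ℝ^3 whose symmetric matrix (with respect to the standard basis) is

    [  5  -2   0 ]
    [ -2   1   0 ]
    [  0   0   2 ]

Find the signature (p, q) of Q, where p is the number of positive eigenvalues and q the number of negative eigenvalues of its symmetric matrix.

An LDLᵀ factorisation of A has diagonal entries 5, 1/5, 2.
Counting signs: 3 positive.

(3, 0)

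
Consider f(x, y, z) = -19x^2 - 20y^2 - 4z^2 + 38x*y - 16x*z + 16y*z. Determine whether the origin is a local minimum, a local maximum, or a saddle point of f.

The Hessian at the origin is H = [[-38, 38, -16], [38, -40, 16], [-16, 16, -8]].
Congruent diagonalization of H (simultaneous row and column reduction) yields pivots -38, -2, -24/19.
That gives 3 negative pivots.
H is negative definite, so the origin is a strict local maximum.

local maximum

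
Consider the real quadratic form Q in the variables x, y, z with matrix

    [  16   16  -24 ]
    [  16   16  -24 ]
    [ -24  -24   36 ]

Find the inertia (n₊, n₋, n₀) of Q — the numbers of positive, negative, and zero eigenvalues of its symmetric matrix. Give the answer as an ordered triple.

Symmetric row and column elimination reduces A to a congruent diagonal form with pivots 16, 0, 0.
Counting signs: 1 positive, 2 zero.

(1, 0, 2)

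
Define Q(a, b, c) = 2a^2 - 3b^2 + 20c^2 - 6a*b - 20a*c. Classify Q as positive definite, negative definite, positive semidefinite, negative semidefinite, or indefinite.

indefinite

Write A = [[2, -3, -10], [-3, -3, 0], [-10, 0, 20]].
Symmetric row and column elimination reduces A to a congruent diagonal form with pivots 2, -15/2, 0.
So there are 1 positive, 1 negative, 1 zero pivots.
Hence Q is indefinite.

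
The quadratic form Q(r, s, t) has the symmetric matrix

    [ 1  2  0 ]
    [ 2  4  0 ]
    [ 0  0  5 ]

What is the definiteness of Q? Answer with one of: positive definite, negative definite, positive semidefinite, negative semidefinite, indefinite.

Symmetric row and column elimination reduces A to a congruent diagonal form with pivots 1, 0, 5.
So there are 2 positive, 1 zero pivots.
Hence Q is positive semidefinite.

positive semidefinite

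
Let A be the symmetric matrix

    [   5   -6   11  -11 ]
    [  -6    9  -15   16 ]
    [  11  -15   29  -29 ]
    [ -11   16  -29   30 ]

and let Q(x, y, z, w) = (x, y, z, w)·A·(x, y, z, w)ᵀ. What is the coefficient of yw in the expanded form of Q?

32

The coefficient of yw is A[2,4] + A[4,2] = 2·16 = 32.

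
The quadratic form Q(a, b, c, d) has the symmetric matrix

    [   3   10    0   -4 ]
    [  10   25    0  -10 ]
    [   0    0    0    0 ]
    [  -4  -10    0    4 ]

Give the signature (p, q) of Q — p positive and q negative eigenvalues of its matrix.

(1, 1)

Symmetric row and column elimination reduces A to a congruent diagonal form with pivots 3, -25/3, 0, 0.
Counting signs: 1 positive, 1 negative, 2 zero.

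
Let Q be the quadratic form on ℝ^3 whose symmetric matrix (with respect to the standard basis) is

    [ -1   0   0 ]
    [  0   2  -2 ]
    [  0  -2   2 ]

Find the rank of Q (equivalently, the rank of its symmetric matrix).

Row-reducing A symmetrically gives the diagonal entries -1, 2, 0.
Counting signs: 1 positive, 1 negative, 1 zero.
The rank is the number of nonzero pivots: 2.

2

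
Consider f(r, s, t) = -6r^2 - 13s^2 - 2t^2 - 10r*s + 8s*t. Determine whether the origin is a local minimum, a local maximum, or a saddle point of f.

local maximum

The Hessian at the origin is H = [[-12, -10, 0], [-10, -26, 8], [0, 8, -4]].
Row-reducing H symmetrically gives the diagonal entries -12, -53/3, -20/53.
Counting signs: 3 negative.
H is negative definite, so the origin is a strict local maximum.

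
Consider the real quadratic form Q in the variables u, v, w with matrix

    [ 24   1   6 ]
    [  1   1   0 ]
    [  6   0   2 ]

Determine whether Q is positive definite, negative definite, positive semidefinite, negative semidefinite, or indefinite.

positive definite

Row-reducing A symmetrically gives the diagonal entries 24, 23/24, 10/23.
So there are 3 positive pivots.
Hence Q is positive definite.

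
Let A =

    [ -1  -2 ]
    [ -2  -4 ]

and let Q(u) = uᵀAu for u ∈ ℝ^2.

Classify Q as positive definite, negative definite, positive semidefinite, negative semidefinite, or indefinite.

For the 2×2 matrix [[-1, -2], [-2, -4]]: det = -1·-4 − (-2)² = 0, trace = -5.
det = 0 so one eigenvalue is zero; the form is semidefinite with the sign of the trace.

negative semidefinite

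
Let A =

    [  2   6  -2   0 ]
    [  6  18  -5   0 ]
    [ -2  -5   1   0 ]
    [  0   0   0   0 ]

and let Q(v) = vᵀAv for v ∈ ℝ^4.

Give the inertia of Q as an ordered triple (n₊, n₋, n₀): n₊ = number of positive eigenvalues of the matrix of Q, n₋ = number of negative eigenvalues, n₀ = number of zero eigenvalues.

(2, 1, 1)

By Sylvester's law of inertia any congruent diagonalization of A has 2 positive, 1 negative and 1 zero entries.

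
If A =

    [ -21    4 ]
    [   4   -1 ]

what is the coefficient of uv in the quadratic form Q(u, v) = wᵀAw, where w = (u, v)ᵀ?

8

The coefficient of uv is A[1,2] + A[2,1] = 2·4 = 8.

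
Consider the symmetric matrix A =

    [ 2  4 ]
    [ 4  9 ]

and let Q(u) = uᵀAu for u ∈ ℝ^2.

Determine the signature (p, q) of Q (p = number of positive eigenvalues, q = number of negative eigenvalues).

(2, 0)

An LDLᵀ factorisation of A has diagonal entries 2, 1.
That gives 2 positive pivots.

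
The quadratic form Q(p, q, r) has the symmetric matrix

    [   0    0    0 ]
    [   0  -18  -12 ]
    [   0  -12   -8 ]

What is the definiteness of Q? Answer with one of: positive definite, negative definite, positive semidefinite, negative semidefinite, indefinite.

negative semidefinite

Symmetric row and column elimination reduces A to a congruent diagonal form with pivots 0, -18, 0.
So there are 1 negative, 2 zero pivots.
Hence Q is negative semidefinite.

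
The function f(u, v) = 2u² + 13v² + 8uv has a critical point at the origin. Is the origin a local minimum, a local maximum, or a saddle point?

local minimum

The Hessian at the origin is H = [[4, 8], [8, 26]].
det H = 4·26 − (8)² = 40 > 0 and H[1,1] = 4 > 0, so H is positive definite.
Therefore the origin is a local minimum.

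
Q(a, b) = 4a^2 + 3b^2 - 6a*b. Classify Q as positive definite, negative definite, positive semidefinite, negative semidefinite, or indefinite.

The symmetric matrix of Q is A = [[4, -3], [-3, 3]].
Leading principal minors: Δ_1 = 4, Δ_2 = 3.
All leading principal minors are positive, so by Sylvester's criterion Q is positive definite.

positive definite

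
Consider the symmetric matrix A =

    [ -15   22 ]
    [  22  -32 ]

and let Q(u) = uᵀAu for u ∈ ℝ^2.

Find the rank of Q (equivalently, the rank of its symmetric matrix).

2

Symmetric row and column elimination reduces A to a congruent diagonal form with pivots -15, 4/15.
So there are 1 positive, 1 negative pivots.
The rank is the number of nonzero pivots: 2.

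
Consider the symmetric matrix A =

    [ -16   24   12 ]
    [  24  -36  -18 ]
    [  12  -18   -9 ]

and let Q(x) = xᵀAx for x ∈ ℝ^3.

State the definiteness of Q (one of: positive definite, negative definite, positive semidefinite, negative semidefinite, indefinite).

negative semidefinite

Symmetric row and column elimination reduces A to a congruent diagonal form with pivots -16, 0, 0.
Counting signs: 1 negative, 2 zero.
Hence Q is negative semidefinite.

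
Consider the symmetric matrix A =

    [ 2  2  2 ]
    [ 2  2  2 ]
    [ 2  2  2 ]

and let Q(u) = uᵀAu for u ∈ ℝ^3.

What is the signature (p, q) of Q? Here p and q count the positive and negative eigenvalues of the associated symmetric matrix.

Row-reducing A symmetrically gives the diagonal entries 2, 0, 0.
Counting signs: 1 positive, 2 zero.

(1, 0)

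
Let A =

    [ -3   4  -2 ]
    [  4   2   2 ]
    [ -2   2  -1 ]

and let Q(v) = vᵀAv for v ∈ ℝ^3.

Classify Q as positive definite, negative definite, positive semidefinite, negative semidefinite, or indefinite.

Row-reducing A symmetrically gives the diagonal entries -3, 22/3, 3/11.
That gives 2 positive, 1 negative pivots.
Hence Q is indefinite.

indefinite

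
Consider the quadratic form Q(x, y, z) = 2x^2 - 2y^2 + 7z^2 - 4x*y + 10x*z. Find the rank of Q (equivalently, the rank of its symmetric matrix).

Write A = [[2, -2, 5], [-2, -2, 0], [5, 0, 7]].
Applying the same elementary operations to the rows and columns of A produces a congruent diagonal matrix with entries 2, -4, 3/4.
That gives 2 positive, 1 negative pivots.
The rank is the number of nonzero pivots: 3.

3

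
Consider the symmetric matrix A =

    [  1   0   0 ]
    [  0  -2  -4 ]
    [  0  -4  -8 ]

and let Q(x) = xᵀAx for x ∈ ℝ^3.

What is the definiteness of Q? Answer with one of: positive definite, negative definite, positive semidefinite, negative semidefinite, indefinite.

Symmetric row and column elimination reduces A to a congruent diagonal form with pivots 1, -2, 0.
That gives 1 positive, 1 negative, 1 zero pivots.
Hence Q is indefinite.

indefinite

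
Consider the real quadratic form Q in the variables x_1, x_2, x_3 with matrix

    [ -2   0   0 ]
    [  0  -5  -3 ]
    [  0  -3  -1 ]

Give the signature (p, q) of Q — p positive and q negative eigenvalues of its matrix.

Applying the same elementary operations to the rows and columns of A produces a congruent diagonal matrix with entries -2, -5, 4/5.
That gives 1 positive, 2 negative pivots.

(1, 2)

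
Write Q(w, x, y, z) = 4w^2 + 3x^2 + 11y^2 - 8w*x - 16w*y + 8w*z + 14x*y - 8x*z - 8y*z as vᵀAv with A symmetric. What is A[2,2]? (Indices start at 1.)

The coefficient of x^2 in Q is 3, and that is exactly A[2,2].

3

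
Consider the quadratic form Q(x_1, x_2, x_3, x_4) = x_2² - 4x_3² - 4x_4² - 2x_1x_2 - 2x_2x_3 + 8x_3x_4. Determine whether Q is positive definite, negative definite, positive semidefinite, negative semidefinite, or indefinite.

The symmetric matrix is A = [[0, -1, 0, 0], [-1, 1, -1, 0], [0, -1, -4, 4], [0, 0, 4, -4]].
A is congruent to a diagonal matrix with 1 positive, 2 negative and 1 zero entries, so Q is indefinite.

indefinite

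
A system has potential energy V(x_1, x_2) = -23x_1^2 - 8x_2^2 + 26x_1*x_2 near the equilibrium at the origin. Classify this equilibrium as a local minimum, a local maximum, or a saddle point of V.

local maximum

The Hessian at the origin is H = [[-46, 26], [26, -16]].
det H = -46·-16 − (26)² = 60 > 0 and H[1,1] = -46 < 0, so H is negative definite.
Therefore the origin is a local maximum.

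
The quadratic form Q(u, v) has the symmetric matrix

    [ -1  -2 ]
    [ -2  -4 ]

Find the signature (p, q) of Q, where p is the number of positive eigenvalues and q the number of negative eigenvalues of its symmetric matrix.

Applying the same elementary operations to the rows and columns of A produces a congruent diagonal matrix with entries -1, 0.
So there are 1 negative, 1 zero pivots.

(0, 1)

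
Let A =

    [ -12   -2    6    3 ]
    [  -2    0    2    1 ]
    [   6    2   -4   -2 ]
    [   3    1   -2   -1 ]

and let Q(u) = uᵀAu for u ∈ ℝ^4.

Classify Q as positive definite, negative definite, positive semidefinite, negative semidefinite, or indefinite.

Row-reducing A symmetrically gives the diagonal entries -12, 1/3, -4, 0.
Counting signs: 1 positive, 2 negative, 1 zero.
Hence Q is indefinite.

indefinite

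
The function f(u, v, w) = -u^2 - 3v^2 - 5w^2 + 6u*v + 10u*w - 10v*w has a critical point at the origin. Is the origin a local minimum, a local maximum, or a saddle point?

The Hessian at the origin is H = [[-2, 6, 10], [6, -6, -10], [10, -10, -10]].
Applying the same elementary operations to the rows and columns of H produces a congruent diagonal matrix with entries -2, 12, 20/3.
Counting signs: 2 positive, 1 negative.
H is indefinite, so the origin is a saddle point.

saddle point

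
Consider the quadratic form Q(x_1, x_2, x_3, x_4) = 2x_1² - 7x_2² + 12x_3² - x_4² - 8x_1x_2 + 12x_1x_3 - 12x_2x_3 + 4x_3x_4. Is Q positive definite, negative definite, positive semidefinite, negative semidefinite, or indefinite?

indefinite

The associated matrix is A = [[2, -4, 6, 0], [-4, -7, -6, 0], [6, -6, 12, 2], [0, 0, 2, -1]].
An LDLᵀ factorisation of A has diagonal entries 2, -15, -18/5, 1/9.
Counting signs: 2 positive, 2 negative.
Hence Q is indefinite.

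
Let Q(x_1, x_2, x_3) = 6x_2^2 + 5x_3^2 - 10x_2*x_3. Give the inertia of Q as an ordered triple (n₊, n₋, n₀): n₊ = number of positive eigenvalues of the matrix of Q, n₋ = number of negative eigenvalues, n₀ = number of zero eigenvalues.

The associated matrix is A = [[0, 0, 0], [0, 6, -5], [0, -5, 5]].
Congruent diagonalization of A (simultaneous row and column reduction) yields pivots 0, 6, 5/6.
That gives 2 positive, 1 zero pivots.

(2, 0, 1)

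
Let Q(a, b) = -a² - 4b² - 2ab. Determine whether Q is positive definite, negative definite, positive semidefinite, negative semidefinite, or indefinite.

The symmetric matrix of Q is [[-1, -1], [-1, -4]].
For the 2×2 matrix [[-1, -1], [-1, -4]]: det = -1·-4 − (-1)² = 3, trace = -5.
det > 0 so both eigenvalues share the sign of the trace; trace = -5 < 0 ⇒ both negative.

negative definite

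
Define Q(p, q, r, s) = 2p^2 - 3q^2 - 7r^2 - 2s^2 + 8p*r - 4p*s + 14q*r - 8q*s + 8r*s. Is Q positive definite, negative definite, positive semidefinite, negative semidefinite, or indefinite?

indefinite

Write A = [[2, 0, 4, -2], [0, -3, 7, -4], [4, 7, -7, 4], [-2, -4, 4, -2]].
Row-reducing A symmetrically gives the diagonal entries 2, -3, 4/3, 0.
Counting signs: 2 positive, 1 negative, 1 zero.
Hence Q is indefinite.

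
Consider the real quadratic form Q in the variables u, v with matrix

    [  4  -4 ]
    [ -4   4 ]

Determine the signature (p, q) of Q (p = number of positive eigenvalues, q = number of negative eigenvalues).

(1, 0)

Row-reducing A symmetrically gives the diagonal entries 4, 0.
Counting signs: 1 positive, 1 zero.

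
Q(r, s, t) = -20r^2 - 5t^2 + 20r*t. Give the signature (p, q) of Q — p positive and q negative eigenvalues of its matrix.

The associated matrix is A = [[-20, 0, 10], [0, 0, 0], [10, 0, -5]].
Applying the same elementary operations to the rows and columns of A produces a congruent diagonal matrix with entries -20, 0, 0.
That gives 1 negative, 2 zero pivots.

(0, 1)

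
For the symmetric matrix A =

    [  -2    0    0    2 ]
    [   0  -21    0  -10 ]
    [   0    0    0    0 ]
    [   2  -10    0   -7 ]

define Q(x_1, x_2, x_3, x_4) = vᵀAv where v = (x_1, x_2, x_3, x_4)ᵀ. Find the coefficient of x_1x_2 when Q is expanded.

The coefficient of x_1x_2 is A[1,2] + A[2,1] = 2·0 = 0.

0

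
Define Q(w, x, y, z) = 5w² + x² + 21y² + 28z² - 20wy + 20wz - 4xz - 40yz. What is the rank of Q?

4

The associated matrix is A = [[5, 0, -10, 10], [0, 1, 0, -2], [-10, 0, 21, -20], [10, -2, -20, 28]].
Row-reducing A symmetrically gives the diagonal entries 5, 1, 1, 4.
So there are 4 positive pivots.
The rank is the number of nonzero pivots: 4.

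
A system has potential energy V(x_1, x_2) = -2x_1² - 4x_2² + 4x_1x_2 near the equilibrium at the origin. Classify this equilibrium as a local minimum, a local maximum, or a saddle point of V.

local maximum

The Hessian at the origin is H = [[-4, 4], [4, -8]].
det H = -4·-8 − (4)² = 16 > 0 and H[1,1] = -4 < 0, so H is negative definite.
Therefore the origin is a local maximum.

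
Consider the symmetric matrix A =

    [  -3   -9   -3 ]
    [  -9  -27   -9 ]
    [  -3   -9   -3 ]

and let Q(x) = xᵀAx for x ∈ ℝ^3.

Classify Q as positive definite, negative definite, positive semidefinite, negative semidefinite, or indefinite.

Congruent diagonalization of A (simultaneous row and column reduction) yields pivots -3, 0, 0.
That gives 1 negative, 2 zero pivots.
Hence Q is negative semidefinite.

negative semidefinite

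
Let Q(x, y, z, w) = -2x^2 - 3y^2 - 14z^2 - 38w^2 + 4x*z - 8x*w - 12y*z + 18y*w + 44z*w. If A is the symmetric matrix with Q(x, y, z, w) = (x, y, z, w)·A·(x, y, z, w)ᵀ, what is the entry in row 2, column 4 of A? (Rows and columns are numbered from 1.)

9

The coefficient of y·w in Q is 18. For a symmetric A this equals A[2,4] + A[4,2] = 2·A[2,4].
So A[2,4] = 18/2 = 9.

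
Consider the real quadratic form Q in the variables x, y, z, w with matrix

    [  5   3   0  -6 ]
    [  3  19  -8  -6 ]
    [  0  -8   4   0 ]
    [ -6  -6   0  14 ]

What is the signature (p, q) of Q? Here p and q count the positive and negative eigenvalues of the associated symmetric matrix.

(4, 0)

Symmetric row and column elimination reduces A to a congruent diagonal form with pivots 5, 86/5, 12/43, 2.
So there are 4 positive pivots.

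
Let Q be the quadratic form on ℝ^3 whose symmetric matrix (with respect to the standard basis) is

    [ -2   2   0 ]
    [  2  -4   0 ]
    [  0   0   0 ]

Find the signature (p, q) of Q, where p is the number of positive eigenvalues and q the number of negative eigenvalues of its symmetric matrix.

Row-reducing A symmetrically gives the diagonal entries -2, -2, 0.
That gives 2 negative, 1 zero pivots.

(0, 2)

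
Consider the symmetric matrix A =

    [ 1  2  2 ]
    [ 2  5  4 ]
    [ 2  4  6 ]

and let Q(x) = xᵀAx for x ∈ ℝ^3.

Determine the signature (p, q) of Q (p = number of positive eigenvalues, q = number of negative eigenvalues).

Row-reducing A symmetrically gives the diagonal entries 1, 1, 2.
So there are 3 positive pivots.

(3, 0)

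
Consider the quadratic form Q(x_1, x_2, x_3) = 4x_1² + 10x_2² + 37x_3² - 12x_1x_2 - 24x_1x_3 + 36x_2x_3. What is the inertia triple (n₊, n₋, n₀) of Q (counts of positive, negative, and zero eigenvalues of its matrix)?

(3, 0, 0)

The symmetric matrix is A = [[4, -6, -12], [-6, 10, 18], [-12, 18, 37]].
An LDLᵀ factorisation of A has diagonal entries 4, 1, 1.
That gives 3 positive pivots.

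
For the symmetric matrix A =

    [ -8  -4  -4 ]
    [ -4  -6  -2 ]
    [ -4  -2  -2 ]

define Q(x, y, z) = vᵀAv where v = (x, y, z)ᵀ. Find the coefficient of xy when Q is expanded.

The coefficient of xy is A[1,2] + A[2,1] = 2·(-4) = -8.

-8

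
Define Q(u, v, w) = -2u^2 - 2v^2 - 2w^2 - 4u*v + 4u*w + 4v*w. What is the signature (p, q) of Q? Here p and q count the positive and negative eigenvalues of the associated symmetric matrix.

The associated matrix is A = [[-2, -2, 2], [-2, -2, 2], [2, 2, -2]].
Applying the same elementary operations to the rows and columns of A produces a congruent diagonal matrix with entries -2, 0, 0.
Counting signs: 1 negative, 2 zero.

(0, 1)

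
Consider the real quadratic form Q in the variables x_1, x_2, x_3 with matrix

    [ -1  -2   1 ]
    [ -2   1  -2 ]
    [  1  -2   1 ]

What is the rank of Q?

3

Row-reducing A symmetrically gives the diagonal entries -1, 5, -6/5.
Counting signs: 1 positive, 2 negative.
The rank is the number of nonzero pivots: 3.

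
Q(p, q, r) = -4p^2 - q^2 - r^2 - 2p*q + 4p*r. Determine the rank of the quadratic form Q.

3

The symmetric matrix is A = [[-4, -1, 2], [-1, -1, 0], [2, 0, -1]].
Row-reducing A symmetrically gives the diagonal entries -4, -3/4, 1/3.
Counting signs: 1 positive, 2 negative.
The rank is the number of nonzero pivots: 3.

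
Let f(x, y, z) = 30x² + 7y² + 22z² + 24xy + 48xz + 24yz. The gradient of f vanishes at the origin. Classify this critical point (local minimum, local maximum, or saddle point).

The Hessian at the origin is H = [[60, 24, 48], [24, 14, 24], [48, 24, 44]].
Row-reducing H symmetrically gives the diagonal entries 60, 22/5, 4/11.
Counting signs: 3 positive.
H is positive definite, so the origin is a strict local minimum.

local minimum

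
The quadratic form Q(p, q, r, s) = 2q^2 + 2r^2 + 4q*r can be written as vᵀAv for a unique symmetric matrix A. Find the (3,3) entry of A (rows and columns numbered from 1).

2

The coefficient of r^2 in Q is 2, and that is exactly A[3,3].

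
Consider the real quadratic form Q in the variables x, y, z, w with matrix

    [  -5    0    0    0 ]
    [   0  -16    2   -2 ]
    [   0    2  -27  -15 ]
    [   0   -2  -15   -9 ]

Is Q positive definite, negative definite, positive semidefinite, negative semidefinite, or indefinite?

negative definite

Leading principal minors: Δ_1 = -5, Δ_2 = 80, Δ_3 = -2140, Δ_4 = 120.
The signs alternate starting with Δ_1 < 0, so by Sylvester's criterion Q is negative definite.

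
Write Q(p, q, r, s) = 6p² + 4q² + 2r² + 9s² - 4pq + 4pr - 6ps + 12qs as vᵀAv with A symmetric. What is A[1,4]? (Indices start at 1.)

The coefficient of p·s in Q is -6. For a symmetric A this equals A[1,4] + A[4,1] = 2·A[1,4].
So A[1,4] = -6/2 = -3.

-3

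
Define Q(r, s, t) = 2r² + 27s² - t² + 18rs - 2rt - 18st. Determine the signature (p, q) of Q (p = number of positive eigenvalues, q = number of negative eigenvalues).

The associated matrix is A = [[2, 9, -1], [9, 27, -9], [-1, -9, -1]].
Applying the same elementary operations to the rows and columns of A produces a congruent diagonal matrix with entries 2, -27/2, 0.
That gives 1 positive, 1 negative, 1 zero pivots.

(1, 1)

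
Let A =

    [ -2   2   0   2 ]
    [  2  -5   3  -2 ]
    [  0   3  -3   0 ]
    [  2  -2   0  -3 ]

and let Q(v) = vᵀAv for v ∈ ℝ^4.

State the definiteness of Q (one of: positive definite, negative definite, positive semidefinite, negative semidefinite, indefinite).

negative semidefinite

Congruent diagonalization of A (simultaneous row and column reduction) yields pivots -2, -3, 0, -1.
So there are 3 negative, 1 zero pivots.
Hence Q is negative semidefinite.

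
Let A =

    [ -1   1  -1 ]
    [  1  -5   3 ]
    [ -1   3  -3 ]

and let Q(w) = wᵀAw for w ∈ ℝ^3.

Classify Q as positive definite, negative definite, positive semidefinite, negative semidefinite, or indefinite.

negative definite

Symmetric row and column elimination reduces A to a congruent diagonal form with pivots -1, -4, -1.
So there are 3 negative pivots.
Hence Q is negative definite.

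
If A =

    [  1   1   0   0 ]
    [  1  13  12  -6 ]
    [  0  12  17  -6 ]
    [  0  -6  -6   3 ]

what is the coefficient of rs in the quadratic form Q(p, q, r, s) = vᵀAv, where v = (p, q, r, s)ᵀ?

The coefficient of rs is A[3,4] + A[4,3] = 2·(-6) = -12.

-12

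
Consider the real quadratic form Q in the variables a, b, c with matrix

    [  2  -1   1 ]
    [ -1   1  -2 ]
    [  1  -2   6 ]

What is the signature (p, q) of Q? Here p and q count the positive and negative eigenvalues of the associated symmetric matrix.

(3, 0)

An LDLᵀ factorisation of A has diagonal entries 2, 1/2, 1.
So there are 3 positive pivots.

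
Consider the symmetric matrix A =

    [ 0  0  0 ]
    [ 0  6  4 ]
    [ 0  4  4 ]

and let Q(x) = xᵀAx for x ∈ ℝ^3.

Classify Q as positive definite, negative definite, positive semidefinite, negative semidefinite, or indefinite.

positive semidefinite

Applying the same elementary operations to the rows and columns of A produces a congruent diagonal matrix with entries 0, 6, 4/3.
That gives 2 positive, 1 zero pivots.
Hence Q is positive semidefinite.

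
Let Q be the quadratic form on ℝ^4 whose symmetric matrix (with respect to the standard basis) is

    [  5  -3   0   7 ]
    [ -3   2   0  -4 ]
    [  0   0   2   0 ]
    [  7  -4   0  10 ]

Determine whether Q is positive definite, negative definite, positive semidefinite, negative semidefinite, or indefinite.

positive semidefinite

Congruent diagonalization of A (simultaneous row and column reduction) yields pivots 5, 1/5, 2, 0.
That gives 3 positive, 1 zero pivots.
Hence Q is positive semidefinite.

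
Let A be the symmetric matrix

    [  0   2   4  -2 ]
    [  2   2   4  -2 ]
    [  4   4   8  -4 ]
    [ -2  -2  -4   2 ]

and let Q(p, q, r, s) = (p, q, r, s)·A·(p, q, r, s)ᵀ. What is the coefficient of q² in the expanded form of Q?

The coefficient of q² is the diagonal entry A[2,2] = 2.

2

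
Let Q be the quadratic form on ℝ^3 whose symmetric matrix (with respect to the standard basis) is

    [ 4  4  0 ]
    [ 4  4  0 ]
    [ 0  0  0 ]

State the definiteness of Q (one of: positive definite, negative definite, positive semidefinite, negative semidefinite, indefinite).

positive semidefinite

Row-reducing A symmetrically gives the diagonal entries 4, 0, 0.
That gives 1 positive, 2 zero pivots.
Hence Q is positive semidefinite.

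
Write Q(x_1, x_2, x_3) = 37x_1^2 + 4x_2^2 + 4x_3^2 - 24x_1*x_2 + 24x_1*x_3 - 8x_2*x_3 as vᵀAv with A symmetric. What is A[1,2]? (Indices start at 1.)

-12

The coefficient of x_1·x_2 in Q is -24. For a symmetric A this equals A[1,2] + A[2,1] = 2·A[1,2].
So A[1,2] = -24/2 = -12.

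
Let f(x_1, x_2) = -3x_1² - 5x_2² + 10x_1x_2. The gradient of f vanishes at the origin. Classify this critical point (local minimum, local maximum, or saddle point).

saddle point

The Hessian at the origin is H = [[-6, 10], [10, -10]].
det H = -6·-10 − (10)² = -40 < 0, so H is indefinite.
Therefore the origin is a saddle point.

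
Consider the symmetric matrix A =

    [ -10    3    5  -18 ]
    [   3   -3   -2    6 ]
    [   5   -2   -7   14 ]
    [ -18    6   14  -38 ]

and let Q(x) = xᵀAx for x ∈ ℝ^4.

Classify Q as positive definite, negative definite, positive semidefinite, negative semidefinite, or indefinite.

Congruent diagonalization of A (simultaneous row and column reduction) yields pivots -10, -21/10, -92/21, -1/23.
Counting signs: 4 negative.
Hence Q is negative definite.

negative definite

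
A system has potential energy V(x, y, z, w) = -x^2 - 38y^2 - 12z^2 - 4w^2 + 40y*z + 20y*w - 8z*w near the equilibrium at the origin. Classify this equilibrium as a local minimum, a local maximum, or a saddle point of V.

local maximum

The Hessian at the origin is H = [[-2, 0, 0, 0], [0, -76, 40, 20], [0, 40, -24, -8], [0, 20, -8, -8]].
An LDLᵀ factorisation of H has diagonal entries -2, -76, -56/19, -4/7.
Counting signs: 4 negative.
H is negative definite, so the origin is a strict local maximum.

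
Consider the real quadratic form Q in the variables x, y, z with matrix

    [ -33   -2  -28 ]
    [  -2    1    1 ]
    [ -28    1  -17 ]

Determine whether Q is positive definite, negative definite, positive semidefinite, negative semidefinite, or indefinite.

indefinite

Row-reducing A symmetrically gives the diagonal entries -33, 37/33, 10/37.
So there are 2 positive, 1 negative pivots.
Hence Q is indefinite.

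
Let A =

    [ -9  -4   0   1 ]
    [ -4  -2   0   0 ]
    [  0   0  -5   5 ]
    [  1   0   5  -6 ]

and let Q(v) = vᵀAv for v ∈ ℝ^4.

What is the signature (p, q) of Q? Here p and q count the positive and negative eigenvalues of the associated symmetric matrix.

(0, 3)

Congruent diagonalization of A (simultaneous row and column reduction) yields pivots -9, -2/9, -5, 0.
Counting signs: 3 negative, 1 zero.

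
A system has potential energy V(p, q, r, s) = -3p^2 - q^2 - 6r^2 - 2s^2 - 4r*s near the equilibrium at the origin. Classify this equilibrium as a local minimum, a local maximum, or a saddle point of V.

local maximum

The Hessian at the origin is H = [[-6, 0, 0, 0], [0, -2, 0, 0], [0, 0, -12, -4], [0, 0, -4, -4]].
Congruent diagonalization of H (simultaneous row and column reduction) yields pivots -6, -2, -12, -8/3.
Counting signs: 4 negative.
H is negative definite, so the origin is a strict local maximum.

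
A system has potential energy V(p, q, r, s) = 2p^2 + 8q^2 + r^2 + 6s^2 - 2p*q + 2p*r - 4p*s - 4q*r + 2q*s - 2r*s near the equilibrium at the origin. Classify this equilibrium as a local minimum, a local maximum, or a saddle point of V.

local minimum

The Hessian at the origin is H = [[4, -2, 2, -4], [-2, 16, -4, 2], [2, -4, 2, -2], [-4, 2, -2, 12]].
Symmetric row and column elimination reduces H to a congruent diagonal form with pivots 4, 15, 2/5, 8.
So there are 4 positive pivots.
H is positive definite, so the origin is a strict local minimum.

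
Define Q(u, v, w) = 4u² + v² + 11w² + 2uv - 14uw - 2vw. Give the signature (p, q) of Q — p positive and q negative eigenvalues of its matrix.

Write A = [[4, 1, -7], [1, 1, -1], [-7, -1, 11]].
Row-reducing A symmetrically gives the diagonal entries 4, 3/4, -2.
That gives 2 positive, 1 negative pivots.

(2, 1)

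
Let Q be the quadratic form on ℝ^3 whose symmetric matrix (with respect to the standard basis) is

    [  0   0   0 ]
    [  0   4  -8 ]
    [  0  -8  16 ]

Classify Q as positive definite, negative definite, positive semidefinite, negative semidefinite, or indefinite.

Congruent diagonalization of A (simultaneous row and column reduction) yields pivots 0, 4, 0.
That gives 1 positive, 2 zero pivots.
Hence Q is positive semidefinite.

positive semidefinite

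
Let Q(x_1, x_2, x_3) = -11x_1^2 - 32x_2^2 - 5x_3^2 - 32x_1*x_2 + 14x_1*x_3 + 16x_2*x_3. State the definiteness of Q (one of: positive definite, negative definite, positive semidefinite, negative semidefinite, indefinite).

negative semidefinite

The symmetric matrix is A = [[-11, -16, 7], [-16, -32, 8], [7, 8, -5]].
Congruent diagonalization of A (simultaneous row and column reduction) yields pivots -11, -96/11, 0.
Counting signs: 2 negative, 1 zero.
Hence Q is negative semidefinite.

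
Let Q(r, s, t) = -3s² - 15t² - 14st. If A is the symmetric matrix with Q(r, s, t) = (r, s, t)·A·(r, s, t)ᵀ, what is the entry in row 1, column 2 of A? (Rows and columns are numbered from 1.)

The coefficient of r·s in Q is 0. For a symmetric A this equals A[1,2] + A[2,1] = 2·A[1,2].
So A[1,2] = 0/2 = 0.

0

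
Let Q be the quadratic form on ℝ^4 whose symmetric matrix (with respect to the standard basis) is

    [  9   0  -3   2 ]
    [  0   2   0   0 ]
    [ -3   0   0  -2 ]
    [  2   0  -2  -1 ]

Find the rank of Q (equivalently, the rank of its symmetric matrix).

Congruent diagonalization of A (simultaneous row and column reduction) yields pivots 9, 2, -1, 1/3.
So there are 3 positive, 1 negative pivots.
The rank is the number of nonzero pivots: 4.

4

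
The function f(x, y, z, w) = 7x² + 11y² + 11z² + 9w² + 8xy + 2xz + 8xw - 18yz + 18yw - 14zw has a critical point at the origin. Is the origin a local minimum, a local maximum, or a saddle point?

The Hessian at the origin is H = [[14, 8, 2, 8], [8, 22, -18, 18], [2, -18, 22, -14], [8, 18, -14, 18]].
Applying the same elementary operations to the rows and columns of H produces a congruent diagonal matrix with entries 14, 122/7, 42/61, 20/7.
So there are 4 positive pivots.
H is positive definite, so the origin is a strict local minimum.

local minimum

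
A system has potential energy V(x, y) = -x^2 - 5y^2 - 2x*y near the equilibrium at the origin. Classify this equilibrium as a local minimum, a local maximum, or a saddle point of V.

local maximum

The Hessian at the origin is H = [[-2, -2], [-2, -10]].
det H = -2·-10 − (-2)² = 16 > 0 and H[1,1] = -2 < 0, so H is negative definite.
Therefore the origin is a local maximum.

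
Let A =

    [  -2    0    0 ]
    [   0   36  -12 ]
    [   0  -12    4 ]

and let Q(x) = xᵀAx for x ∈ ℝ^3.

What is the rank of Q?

2

Congruent diagonalization of A (simultaneous row and column reduction) yields pivots -2, 36, 0.
So there are 1 positive, 1 negative, 1 zero pivots.
The rank is the number of nonzero pivots: 2.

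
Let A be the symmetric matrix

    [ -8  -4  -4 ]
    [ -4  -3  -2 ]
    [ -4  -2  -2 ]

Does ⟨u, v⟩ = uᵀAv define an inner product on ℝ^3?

Symmetric row and column elimination reduces A to a congruent diagonal form with pivots -8, -1, 0.
That gives 2 negative, 1 zero pivots.
Hence Q is negative semidefinite.
⟨·,·⟩ is an inner product exactly when A is positive definite.

no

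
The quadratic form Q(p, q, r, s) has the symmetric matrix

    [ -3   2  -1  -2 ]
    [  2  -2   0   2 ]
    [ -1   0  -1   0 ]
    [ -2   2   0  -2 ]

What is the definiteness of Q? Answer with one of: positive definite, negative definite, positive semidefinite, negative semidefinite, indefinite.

Congruent diagonalization of A (simultaneous row and column reduction) yields pivots -3, -2/3, 0, 0.
That gives 2 negative, 2 zero pivots.
Hence Q is negative semidefinite.

negative semidefinite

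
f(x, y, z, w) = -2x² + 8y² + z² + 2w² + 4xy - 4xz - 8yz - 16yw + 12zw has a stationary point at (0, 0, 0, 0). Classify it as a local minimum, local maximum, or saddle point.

The Hessian at the origin is H = [[-4, 4, -4, 0], [4, 16, -8, -16], [-4, -8, 2, 12], [0, -16, 12, 4]].
Row-reducing H symmetrically gives the diagonal entries -4, 20, -6/5, -4.
That gives 1 positive, 3 negative pivots.
H is indefinite, so the origin is a saddle point.

saddle point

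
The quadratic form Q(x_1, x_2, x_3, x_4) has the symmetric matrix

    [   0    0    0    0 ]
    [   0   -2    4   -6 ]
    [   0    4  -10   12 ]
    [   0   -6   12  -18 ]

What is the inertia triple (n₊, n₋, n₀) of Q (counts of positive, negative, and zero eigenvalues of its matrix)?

(0, 2, 2)

Symmetric row and column elimination reduces A to a congruent diagonal form with pivots 0, -2, -2, 0.
That gives 2 negative, 2 zero pivots.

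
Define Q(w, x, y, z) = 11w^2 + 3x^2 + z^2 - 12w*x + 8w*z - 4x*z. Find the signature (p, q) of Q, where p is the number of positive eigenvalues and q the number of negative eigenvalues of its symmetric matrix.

(1, 2)

The associated matrix is A = [[11, -6, 0, 4], [-6, 3, 0, -2], [0, 0, 0, 0], [4, -2, 0, 1]].
Symmetric row and column elimination reduces A to a congruent diagonal form with pivots 11, -3/11, 0, -1/3.
That gives 1 positive, 2 negative, 1 zero pivots.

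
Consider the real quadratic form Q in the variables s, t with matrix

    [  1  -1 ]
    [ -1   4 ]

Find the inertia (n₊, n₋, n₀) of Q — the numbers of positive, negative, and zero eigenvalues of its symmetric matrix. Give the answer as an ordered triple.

(2, 0, 0)

Applying the same elementary operations to the rows and columns of A produces a congruent diagonal matrix with entries 1, 3.
That gives 2 positive pivots.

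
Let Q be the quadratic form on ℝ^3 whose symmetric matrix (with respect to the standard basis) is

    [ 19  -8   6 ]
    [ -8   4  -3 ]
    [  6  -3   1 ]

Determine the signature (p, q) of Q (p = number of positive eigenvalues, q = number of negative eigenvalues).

An LDLᵀ factorisation of A has diagonal entries 19, 12/19, -5/4.
That gives 2 positive, 1 negative pivots.

(2, 1)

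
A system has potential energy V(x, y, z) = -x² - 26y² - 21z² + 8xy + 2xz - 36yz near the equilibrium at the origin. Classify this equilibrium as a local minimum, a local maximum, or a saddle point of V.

The Hessian at the origin is H = [[-2, 8, 2], [8, -52, -36], [2, -36, -42]].
An LDLᵀ factorisation of H has diagonal entries -2, -20, -4/5.
That gives 3 negative pivots.
H is negative definite, so the origin is a strict local maximum.

local maximum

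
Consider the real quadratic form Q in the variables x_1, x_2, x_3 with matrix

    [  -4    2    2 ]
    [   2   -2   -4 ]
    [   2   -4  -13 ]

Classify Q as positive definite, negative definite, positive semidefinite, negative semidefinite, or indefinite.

negative definite

Leading principal minors: Δ_1 = -4, Δ_2 = 4, Δ_3 = -12.
The signs alternate starting with Δ_1 < 0, so by Sylvester's criterion Q is negative definite.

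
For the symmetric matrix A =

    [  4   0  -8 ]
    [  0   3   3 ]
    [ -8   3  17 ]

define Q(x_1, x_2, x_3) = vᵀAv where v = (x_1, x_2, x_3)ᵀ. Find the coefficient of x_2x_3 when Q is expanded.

The coefficient of x_2x_3 is A[2,3] + A[3,2] = 2·3 = 6.

6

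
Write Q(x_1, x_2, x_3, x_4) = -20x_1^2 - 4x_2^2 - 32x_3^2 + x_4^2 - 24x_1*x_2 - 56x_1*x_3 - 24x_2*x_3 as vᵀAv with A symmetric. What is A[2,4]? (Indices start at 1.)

0

The coefficient of x_2·x_4 in Q is 0. For a symmetric A this equals A[2,4] + A[4,2] = 2·A[2,4].
So A[2,4] = 0/2 = 0.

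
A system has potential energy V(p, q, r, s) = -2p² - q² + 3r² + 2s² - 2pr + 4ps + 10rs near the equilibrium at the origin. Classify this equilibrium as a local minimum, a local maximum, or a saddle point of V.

The Hessian at the origin is H = [[-4, 0, -2, 4], [0, -2, 0, 0], [-2, 0, 6, 10], [4, 0, 10, 4]].
Congruent diagonalization of H (simultaneous row and column reduction) yields pivots -4, -2, 7, -8/7.
Counting signs: 1 positive, 3 negative.
H is indefinite, so the origin is a saddle point.

saddle point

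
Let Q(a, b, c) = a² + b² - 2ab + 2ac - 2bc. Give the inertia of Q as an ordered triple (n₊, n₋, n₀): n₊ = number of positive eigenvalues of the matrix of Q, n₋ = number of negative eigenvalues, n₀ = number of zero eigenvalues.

(1, 1, 1)

Write A = [[1, -1, 1], [-1, 1, -1], [1, -1, 0]].
Congruent diagonalization of A (simultaneous row and column reduction) yields pivots 1, 0, -1.
Counting signs: 1 positive, 1 negative, 1 zero.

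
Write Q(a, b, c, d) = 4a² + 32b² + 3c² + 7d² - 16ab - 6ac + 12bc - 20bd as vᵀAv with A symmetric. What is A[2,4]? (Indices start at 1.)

-10

The coefficient of b·d in Q is -20. For a symmetric A this equals A[2,4] + A[4,2] = 2·A[2,4].
So A[2,4] = -20/2 = -10.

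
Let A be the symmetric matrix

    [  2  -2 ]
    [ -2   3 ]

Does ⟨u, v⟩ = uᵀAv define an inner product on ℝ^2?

For the 2×2 matrix [[2, -2], [-2, 3]]: det = 2·3 − (-2)² = 2, trace = 5.
det > 0 so both eigenvalues share the sign of the trace; trace = 5 > 0 ⇒ both positive.
⟨·,·⟩ is an inner product exactly when A is positive definite.

yes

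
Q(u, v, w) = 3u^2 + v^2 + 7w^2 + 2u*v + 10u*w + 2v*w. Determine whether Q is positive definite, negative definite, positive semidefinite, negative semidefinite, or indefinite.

indefinite

The symmetric matrix is A = [[3, 1, 5], [1, 1, 1], [5, 1, 7]].
Symmetric row and column elimination reduces A to a congruent diagonal form with pivots 3, 2/3, -2.
That gives 2 positive, 1 negative pivots.
Hence Q is indefinite.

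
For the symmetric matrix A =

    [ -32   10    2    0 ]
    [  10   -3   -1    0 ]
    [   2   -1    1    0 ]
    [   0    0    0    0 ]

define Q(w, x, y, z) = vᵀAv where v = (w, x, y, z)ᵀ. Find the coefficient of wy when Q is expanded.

The coefficient of wy is A[1,3] + A[3,1] = 2·2 = 4.

4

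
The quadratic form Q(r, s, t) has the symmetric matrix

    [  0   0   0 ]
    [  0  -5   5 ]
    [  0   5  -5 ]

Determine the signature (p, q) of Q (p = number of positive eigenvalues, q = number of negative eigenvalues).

(0, 1)

Congruent diagonalization of A (simultaneous row and column reduction) yields pivots 0, -5, 0.
That gives 1 negative, 2 zero pivots.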